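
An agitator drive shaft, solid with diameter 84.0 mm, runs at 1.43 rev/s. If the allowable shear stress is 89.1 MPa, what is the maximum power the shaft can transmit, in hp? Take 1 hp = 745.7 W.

J = πd⁴/32 = π(0.0840)⁴/32 = 4.888×10^-6 m⁴.
T_max = τ_allow·J/r = 8.91×10^7 × 4.888×10^-6 / 0.0420 = 10370 N·m.
ω = 2π·1.43 = 8.985 rad/s, so P_max = T_max·ω = 9.317×10^4 W.

125 hp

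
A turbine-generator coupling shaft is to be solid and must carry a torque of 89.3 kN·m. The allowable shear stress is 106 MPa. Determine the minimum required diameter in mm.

162 mm

For a solid shaft τ_max = 16T/(πd³), so d = (16T/(π τ_allow))^(1/3) = (16·89300/(π·1.06×10^8))^(1/3) = 0.1625 m.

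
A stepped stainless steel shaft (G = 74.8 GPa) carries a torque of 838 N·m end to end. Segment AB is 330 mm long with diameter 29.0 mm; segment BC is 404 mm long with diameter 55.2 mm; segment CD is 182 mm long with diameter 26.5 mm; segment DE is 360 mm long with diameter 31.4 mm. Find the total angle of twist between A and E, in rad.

J_AB = π(0.0290)⁴/32 = 6.94×10^-8 m⁴; J_BC = π(0.0552)⁴/32 = 9.11×10^-7 m⁴; J_CD = π(0.0265)⁴/32 = 4.84×10^-8 m⁴; J_DE = π(0.0314)⁴/32 = 9.54×10^-8 m⁴.
θ = (T/G)·Σ L_i/J_i = (838.0/74.8×10⁹)·(0.330/6.94×10^-8 + 0.404/9.11×10^-7 + 0.182/4.84×10^-8 + 0.360/9.54×10^-8) = 0.1426 rad.

0.143 rad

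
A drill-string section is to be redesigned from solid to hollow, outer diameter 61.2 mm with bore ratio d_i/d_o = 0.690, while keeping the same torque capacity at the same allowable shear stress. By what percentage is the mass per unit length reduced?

37.8 %

Equal τ_max and T ⇒ the solid shaft needs d_s³ = d_o³(1−k⁴), so d_s = 61.2·(1−0.690⁴)^(1/3) = 56.17 mm.
Area ratio A_h/A_s = d_o²(1−k²)/d_s² = (1−k²)/(1−k⁴)^(2/3) = 0.6218.
Mass saving = 1 − 0.6218 = 37.8 %.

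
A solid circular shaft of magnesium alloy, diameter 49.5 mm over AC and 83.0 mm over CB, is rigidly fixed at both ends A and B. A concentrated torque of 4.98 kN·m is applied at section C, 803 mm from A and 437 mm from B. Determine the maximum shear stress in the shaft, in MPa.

Compatibility: T_A·a/J_AC = T_B·b/J_CB with T_A + T_B = T₀.
J_AC = 5.89×10^-7 m⁴, J_CB = 4.66×10^-6 m⁴, so T_A = T₀·(J_AC/a)/((J_AC/a)+(J_CB/b)) = 320.8 N·m, T_B = 4659 N·m.
τ in each portion: τ_AC = 1.35×10^7 Pa, τ_CB = 4.15×10^7 Pa; maximum is in CB.
τ_max = T_CB·r/J = 4659·0.0415/4.66×10^-6 = 4.150×10^7 Pa.

41.5 MPa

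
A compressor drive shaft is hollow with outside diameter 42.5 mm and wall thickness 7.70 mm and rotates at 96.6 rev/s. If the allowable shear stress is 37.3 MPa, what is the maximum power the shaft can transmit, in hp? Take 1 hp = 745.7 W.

J = π(d_o⁴ − d_i⁴)/32 = π(0.0425⁴ − 0.0271⁴)/32 = 2.673×10^-7 m⁴.
T_max = τ_allow·J/r = 3.73×10^7 × 2.673×10^-7 / 0.0213 = 469.3 N·m.
ω = 2π·96.6 = 607.0 rad/s, so P_max = T_max·ω = 2.848×10^5 W.

382 hp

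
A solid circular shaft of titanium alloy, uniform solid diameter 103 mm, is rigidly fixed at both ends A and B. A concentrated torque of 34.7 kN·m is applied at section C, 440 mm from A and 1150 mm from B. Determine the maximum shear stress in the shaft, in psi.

17000 psi

With uniform GJ and both ends fixed, compatibility θ_AC = θ_CB gives T_A·a = T_B·b, together with T_A + T_B = T₀.
T_A = T₀·b/(a+b) = 34700·1150/1590 = 25100 N·m; T_B = 9603 N·m.
τ in each portion: τ_AC = 1.17×10^8 Pa, τ_CB = 4.48×10^7 Pa; maximum is in AC.
τ_max = T_AC·r/J = 25100·0.0515/1.10×10^-5 = 1.170×10^8 Pa.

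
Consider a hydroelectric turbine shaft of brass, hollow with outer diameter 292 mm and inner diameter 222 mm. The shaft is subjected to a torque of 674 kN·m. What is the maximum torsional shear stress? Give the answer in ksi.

30.0 ksi

J = π(d_o⁴ − d_i⁴)/32 = π(0.292⁴ − 0.222⁴)/32 = 4.753×10^-4 m⁴.
τ_max = T·r/J = 674000 × 0.146 / 4.753×10^-4 = 2.070×10^8 Pa.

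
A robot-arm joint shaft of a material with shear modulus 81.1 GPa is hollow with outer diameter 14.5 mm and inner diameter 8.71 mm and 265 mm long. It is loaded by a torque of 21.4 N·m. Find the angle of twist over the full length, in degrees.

1.06°

J = π(d_o⁴ − d_i⁴)/32 = π(0.0145⁴ − 0.00871⁴)/32 = 3.775×10^-9 m⁴.
θ = T·L/(G·J) = 21.40 × 0.265 / (81.1×10⁹ × 3.775×10^-9) = 0.01852 rad.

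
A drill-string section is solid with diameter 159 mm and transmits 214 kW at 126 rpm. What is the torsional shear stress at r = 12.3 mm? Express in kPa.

ω = 2π·126/60 = 13.19 rad/s, so T = P/ω = 214×10³ / 13.19 = 16220 N·m.
J = πd⁴/32 = π(0.159)⁴/32 = 6.275×10^-5 m⁴.
Shear stress varies linearly with radius: τ = T·r/J = 16220 × 0.0123 / 6.275×10^-5 = 3.179×10^6 Pa.

3180 kPa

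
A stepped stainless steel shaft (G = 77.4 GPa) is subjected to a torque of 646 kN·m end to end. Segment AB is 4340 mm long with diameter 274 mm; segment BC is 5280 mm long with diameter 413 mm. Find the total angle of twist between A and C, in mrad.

80.9 mrad

J_AB = π(0.274)⁴/32 = 5.53×10^-4 m⁴; J_BC = π(0.413)⁴/32 = 2.86×10^-3 m⁴.
θ = (T/G)·Σ L_i/J_i = (646000/77.4×10⁹)·(4.34/5.53×10^-4 + 5.28/2.86×10^-3) = 0.08089 rad.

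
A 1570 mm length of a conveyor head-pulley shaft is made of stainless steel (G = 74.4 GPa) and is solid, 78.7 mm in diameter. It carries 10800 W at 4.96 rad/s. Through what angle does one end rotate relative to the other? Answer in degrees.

0.699°

ω = 4.96 rad/s, so T = P/ω = 10800 / 4.960 = 2177 N·m.
J = πd⁴/32 = π(0.0787)⁴/32 = 3.766×10^-6 m⁴.
θ = T·L/(G·J) = 2177 × 1.57 / (74.4×10⁹ × 3.766×10^-6) = 0.01220 rad.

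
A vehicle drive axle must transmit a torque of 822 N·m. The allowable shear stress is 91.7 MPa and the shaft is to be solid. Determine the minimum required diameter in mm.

35.7 mm

For a solid shaft τ_max = 16T/(πd³), so d = (16T/(π τ_allow))^(1/3) = (16·822.0/(π·9.17×10^7))^(1/3) = 0.03574 m.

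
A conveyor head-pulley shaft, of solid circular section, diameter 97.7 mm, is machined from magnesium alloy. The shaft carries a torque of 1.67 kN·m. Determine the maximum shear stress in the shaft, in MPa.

9.12 MPa

J = πd⁴/32 = π(0.0977)⁴/32 = 8.945×10^-6 m⁴.
τ_max = T·r/J = 1670 × 0.0489 / 8.945×10^-6 = 9.120×10^6 Pa.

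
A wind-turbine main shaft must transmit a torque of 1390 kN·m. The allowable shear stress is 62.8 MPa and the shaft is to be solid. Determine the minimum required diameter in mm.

For a solid shaft τ_max = 16T/(πd³), so d = (16T/(π τ_allow))^(1/3) = (16·1.390e6/(π·6.28×10^7))^(1/3) = 0.4831 m.

483 mm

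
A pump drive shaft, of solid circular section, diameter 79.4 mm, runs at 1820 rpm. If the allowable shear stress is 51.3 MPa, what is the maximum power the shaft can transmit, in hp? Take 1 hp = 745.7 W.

1290 hp

J = πd⁴/32 = π(0.0794)⁴/32 = 3.902×10^-6 m⁴.
T_max = τ_allow·J/r = 5.13×10^7 × 3.902×10^-6 / 0.0397 = 5042 N·m.
ω = 2π·1820/60 = 190.6 rad/s, so P_max = T_max·ω = 9.610×10^5 W.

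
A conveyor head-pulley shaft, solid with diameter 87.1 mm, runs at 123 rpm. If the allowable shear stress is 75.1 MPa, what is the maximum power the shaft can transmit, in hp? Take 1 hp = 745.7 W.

168 hp

J = πd⁴/32 = π(0.0871)⁴/32 = 5.650×10^-6 m⁴.
T_max = τ_allow·J/r = 7.51×10^7 × 5.650×10^-6 / 0.0435 = 9744 N·m.
ω = 2π·123/60 = 12.88 rad/s, so P_max = T_max·ω = 1.255×10^5 W.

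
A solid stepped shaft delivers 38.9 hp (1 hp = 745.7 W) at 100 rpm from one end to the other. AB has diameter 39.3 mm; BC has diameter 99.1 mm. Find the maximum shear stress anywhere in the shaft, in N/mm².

232 N/mm²

ω = 2π·100/60 = 10.47 rad/s, so T = P/ω = 38.9×745.7 / 10.47 = 2770 N·m.
Under the same torque, τ_max = 16T/(πd³) is largest where d is smallest — segment AB (d = 39.3 mm).
τ_max = 16·2770/(π·(0.0393)³) = 2.324×10^8 Pa.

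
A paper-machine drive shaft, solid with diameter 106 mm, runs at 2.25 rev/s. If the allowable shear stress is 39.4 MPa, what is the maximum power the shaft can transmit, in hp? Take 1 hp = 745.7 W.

175 hp

J = πd⁴/32 = π(0.106)⁴/32 = 1.239×10^-5 m⁴.
T_max = τ_allow·J/r = 3.94×10^7 × 1.239×10^-5 / 0.0530 = 9214 N·m.
ω = 2π·2.25 = 14.14 rad/s, so P_max = T_max·ω = 1.303×10^5 W.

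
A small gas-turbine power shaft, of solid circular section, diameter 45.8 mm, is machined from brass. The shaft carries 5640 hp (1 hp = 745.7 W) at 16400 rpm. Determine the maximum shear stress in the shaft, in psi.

18800 psi

ω = 2π·16400/60 = 1717 rad/s, so T = P/ω = 5640×745.7 / 1717 = 2449 N·m.
J = πd⁴/32 = π(0.0458)⁴/32 = 4.320×10^-7 m⁴.
τ_max = T·r/J = 2449 × 0.0229 / 4.320×10^-7 = 1.298×10^8 Pa.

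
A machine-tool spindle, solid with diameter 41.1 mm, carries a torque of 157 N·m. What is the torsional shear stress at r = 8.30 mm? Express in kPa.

4650 kPa

J = πd⁴/32 = π(0.0411)⁴/32 = 2.801×10^-7 m⁴.
Shear stress varies linearly with radius: τ = T·r/J = 157.0 × 0.00830 / 2.801×10^-7 = 4.652×10^6 Pa.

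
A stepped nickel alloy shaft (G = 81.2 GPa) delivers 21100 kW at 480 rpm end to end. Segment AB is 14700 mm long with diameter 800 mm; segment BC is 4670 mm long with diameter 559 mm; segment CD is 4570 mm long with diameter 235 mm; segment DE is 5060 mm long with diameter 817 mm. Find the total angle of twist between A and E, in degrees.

4.81°

ω = 2π·480/60 = 50.27 rad/s, so T = P/ω = 21100×10³ / 50.27 = 419800 N·m.
J_AB = π(0.800)⁴/32 = 0.0402 m⁴; J_BC = π(0.559)⁴/32 = 9.59×10^-3 m⁴; J_CD = π(0.235)⁴/32 = 2.99×10^-4 m⁴; J_DE = π(0.817)⁴/32 = 0.0437 m⁴.
θ = (T/G)·Σ L_i/J_i = (419800/81.2×10⁹)·(14.7/0.0402 + 4.67/9.59×10^-3 + 4.57/2.99×10^-4 + 5.06/0.0437) = 0.08391 rad.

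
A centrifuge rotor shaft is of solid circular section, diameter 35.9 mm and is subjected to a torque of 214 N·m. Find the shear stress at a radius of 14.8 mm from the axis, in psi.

J = πd⁴/32 = π(0.0359)⁴/32 = 1.631×10^-7 m⁴.
Shear stress varies linearly with radius: τ = T·r/J = 214.0 × 0.0148 / 1.631×10^-7 = 1.942×10^7 Pa.

2820 psi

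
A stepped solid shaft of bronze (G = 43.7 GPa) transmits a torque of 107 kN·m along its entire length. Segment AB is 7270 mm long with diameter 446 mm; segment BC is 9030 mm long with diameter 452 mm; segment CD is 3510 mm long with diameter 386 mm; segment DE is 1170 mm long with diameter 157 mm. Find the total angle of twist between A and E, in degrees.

3.55°

J_AB = π(0.446)⁴/32 = 3.88×10^-3 m⁴; J_BC = π(0.452)⁴/32 = 4.10×10^-3 m⁴; J_CD = π(0.386)⁴/32 = 2.18×10^-3 m⁴; J_DE = π(0.157)⁴/32 = 5.96×10^-5 m⁴.
θ = (T/G)·Σ L_i/J_i = (107000/43.7×10⁹)·(7.27/3.88×10^-3 + 9.03/4.10×10^-3 + 3.51/2.18×10^-3 + 1.17/5.96×10^-5) = 0.06195 rad.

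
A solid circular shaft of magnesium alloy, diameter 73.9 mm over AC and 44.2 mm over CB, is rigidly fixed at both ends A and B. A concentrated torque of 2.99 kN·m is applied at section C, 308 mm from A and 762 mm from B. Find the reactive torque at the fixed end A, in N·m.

Compatibility: T_A·a/J_AC = T_B·b/J_CB with T_A + T_B = T₀.
J_AC = 2.93×10^-6 m⁴, J_CB = 3.75×10^-7 m⁴, so T_A = T₀·(J_AC/a)/((J_AC/a)+(J_CB/b)) = 2843 N·m, T_B = 147.1 N·m.

2840 N·m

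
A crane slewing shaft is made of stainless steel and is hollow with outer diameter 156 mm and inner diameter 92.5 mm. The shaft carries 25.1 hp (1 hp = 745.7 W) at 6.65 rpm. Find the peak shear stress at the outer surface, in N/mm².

ω = 2π·6.65/60 = 0.6964 rad/s, so T = P/ω = 25.1×745.7 / 0.6964 = 26880 N·m.
J = π(d_o⁴ − d_i⁴)/32 = π(0.156⁴ − 0.0925⁴)/32 = 5.096×10^-5 m⁴.
τ_max = T·r/J = 26880 × 0.0780 / 5.096×10^-5 = 4.114×10^7 Pa.

41.1 N/mm²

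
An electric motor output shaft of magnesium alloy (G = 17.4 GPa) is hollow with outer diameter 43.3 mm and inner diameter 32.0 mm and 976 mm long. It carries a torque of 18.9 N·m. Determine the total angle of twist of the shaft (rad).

0.00438 rad

J = π(d_o⁴ − d_i⁴)/32 = π(0.0433⁴ − 0.0320⁴)/32 = 2.422×10^-7 m⁴.
θ = T·L/(G·J) = 18.90 × 0.976 / (17.4×10⁹ × 2.422×10^-7) = 4.378×10^-3 rad.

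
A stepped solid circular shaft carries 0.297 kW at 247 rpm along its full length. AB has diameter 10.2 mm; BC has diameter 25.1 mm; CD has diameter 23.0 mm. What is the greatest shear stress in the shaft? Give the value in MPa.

ω = 2π·247/60 = 25.87 rad/s, so T = P/ω = 0.297×10³ / 25.87 = 11.48 N·m.
Under the same torque, τ_max = 16T/(πd³) is largest where d is smallest — segment AB (d = 10.2 mm).
τ_max = 16·11.48/(π·(0.0102)³) = 5.511×10^7 Pa.

55.1 MPa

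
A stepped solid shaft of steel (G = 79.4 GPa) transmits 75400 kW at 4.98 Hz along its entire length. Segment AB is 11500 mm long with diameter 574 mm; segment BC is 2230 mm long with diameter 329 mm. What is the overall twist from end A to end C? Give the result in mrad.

ω = 2π·4.98 = 31.29 rad/s, so T = P/ω = 75400×10³ / 31.29 = 2.410e6 N·m.
J_AB = π(0.574)⁴/32 = 0.0107 m⁴; J_BC = π(0.329)⁴/32 = 1.15×10^-3 m⁴.
θ = (T/G)·Σ L_i/J_i = (2.410e6/79.4×10⁹)·(11.5/0.0107 + 2.23/1.15×10^-3) = 0.09159 rad.

91.6 mrad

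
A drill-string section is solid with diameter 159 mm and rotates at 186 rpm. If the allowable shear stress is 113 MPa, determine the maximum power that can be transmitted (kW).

1740 kW

J = πd⁴/32 = π(0.159)⁴/32 = 6.275×10^-5 m⁴.
T_max = τ_allow·J/r = 1.13×10^8 × 6.275×10^-5 / 0.0795 = 89190 N·m.
ω = 2π·186/60 = 19.48 rad/s, so P_max = T_max·ω = 1.737×10^6 W.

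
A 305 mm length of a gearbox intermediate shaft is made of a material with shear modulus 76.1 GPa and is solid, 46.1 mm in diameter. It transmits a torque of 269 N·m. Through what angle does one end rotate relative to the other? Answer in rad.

J = πd⁴/32 = π(0.0461)⁴/32 = 4.434×10^-7 m⁴.
θ = T·L/(G·J) = 269.0 × 0.305 / (76.1×10⁹ × 4.434×10^-7) = 2.431×10^-3 rad.

0.00243 rad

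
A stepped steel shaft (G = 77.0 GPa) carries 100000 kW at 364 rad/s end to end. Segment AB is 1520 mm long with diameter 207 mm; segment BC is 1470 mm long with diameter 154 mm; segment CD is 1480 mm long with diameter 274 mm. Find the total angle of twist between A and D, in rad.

ω = 364 rad/s, so T = P/ω = 100000×10³ / 364.0 = 274700 N·m.
J_AB = π(0.207)⁴/32 = 1.80×10^-4 m⁴; J_BC = π(0.154)⁴/32 = 5.52×10^-5 m⁴; J_CD = π(0.274)⁴/32 = 5.53×10^-4 m⁴.
θ = (T/G)·Σ L_i/J_i = (274700/77.0×10⁹)·(1.52/1.80×10^-4 + 1.47/5.52×10^-5 + 1.48/5.53×10^-4) = 0.1346 rad.

0.135 rad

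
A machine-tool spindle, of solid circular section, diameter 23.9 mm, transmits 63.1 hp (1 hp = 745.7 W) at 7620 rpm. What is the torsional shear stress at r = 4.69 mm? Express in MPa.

8.63 MPa

ω = 2π·7620/60 = 798.0 rad/s, so T = P/ω = 63.1×745.7 / 798.0 = 58.97 N·m.
J = πd⁴/32 = π(0.0239)⁴/32 = 3.203×10^-8 m⁴.
Shear stress varies linearly with radius: τ = T·r/J = 58.97 × 0.00469 / 3.203×10^-8 = 8.634×10^6 Pa.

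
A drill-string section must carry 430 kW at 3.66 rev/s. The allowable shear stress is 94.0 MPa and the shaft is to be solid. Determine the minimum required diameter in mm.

ω = 2π·3.66 = 23.00 rad/s, so T = P/ω = 430×10³ / 23.00 = 18700 N·m.
For a solid shaft τ_max = 16T/(πd³), so d = (16T/(π τ_allow))^(1/3) = (16·18700/(π·9.40×10^7))^(1/3) = 0.1004 m.

100 mm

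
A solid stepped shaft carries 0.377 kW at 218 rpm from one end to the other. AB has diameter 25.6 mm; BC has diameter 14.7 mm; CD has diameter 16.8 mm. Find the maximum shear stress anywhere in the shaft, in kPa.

ω = 2π·218/60 = 22.83 rad/s, so T = P/ω = 0.377×10³ / 22.83 = 16.51 N·m.
Under the same torque, τ_max = 16T/(πd³) is largest where d is smallest — segment BC (d = 14.7 mm).
τ_max = 16·16.51/(π·(0.0147)³) = 2.648×10^7 Pa.

26500 kPa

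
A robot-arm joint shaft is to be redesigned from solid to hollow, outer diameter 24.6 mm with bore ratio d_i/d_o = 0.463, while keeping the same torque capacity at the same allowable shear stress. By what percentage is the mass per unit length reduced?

Equal τ_max and T ⇒ the solid shaft needs d_s³ = d_o³(1−k⁴), so d_s = 24.6·(1−0.463⁴)^(1/3) = 24.22 mm.
Area ratio A_h/A_s = d_o²(1−k²)/d_s² = (1−k²)/(1−k⁴)^(2/3) = 0.8107.
Mass saving = 1 − 0.8107 = 18.9 %.

18.9 %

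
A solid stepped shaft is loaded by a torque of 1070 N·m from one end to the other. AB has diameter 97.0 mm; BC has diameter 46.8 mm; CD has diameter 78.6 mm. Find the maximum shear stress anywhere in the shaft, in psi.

7710 psi

Under the same torque, τ_max = 16T/(πd³) is largest where d is smallest — segment BC (d = 46.8 mm).
τ_max = 16·1070/(π·(0.0468)³) = 5.316×10^7 Pa.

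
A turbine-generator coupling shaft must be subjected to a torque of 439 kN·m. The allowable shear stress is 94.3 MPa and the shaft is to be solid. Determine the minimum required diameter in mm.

For a solid shaft τ_max = 16T/(πd³), so d = (16T/(π τ_allow))^(1/3) = (16·439000/(π·9.43×10^7))^(1/3) = 0.2873 m.

287 mm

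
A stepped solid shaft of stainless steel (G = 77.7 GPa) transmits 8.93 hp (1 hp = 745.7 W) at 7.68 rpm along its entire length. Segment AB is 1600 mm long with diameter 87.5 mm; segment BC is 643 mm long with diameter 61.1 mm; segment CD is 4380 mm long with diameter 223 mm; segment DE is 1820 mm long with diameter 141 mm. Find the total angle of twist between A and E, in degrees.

ω = 2π·7.68/60 = 0.8042 rad/s, so T = P/ω = 8.93×745.7 / 0.8042 = 8280 N·m.
J_AB = π(0.0875)⁴/32 = 5.75×10^-6 m⁴; J_BC = π(0.0611)⁴/32 = 1.37×10^-6 m⁴; J_CD = π(0.223)⁴/32 = 2.43×10^-4 m⁴; J_DE = π(0.141)⁴/32 = 3.88×10^-5 m⁴.
θ = (T/G)·Σ L_i/J_i = (8280/77.7×10⁹)·(1.60/5.75×10^-6 + 0.643/1.37×10^-6 + 4.38/2.43×10^-4 + 1.82/3.88×10^-5) = 0.08663 rad.

4.96°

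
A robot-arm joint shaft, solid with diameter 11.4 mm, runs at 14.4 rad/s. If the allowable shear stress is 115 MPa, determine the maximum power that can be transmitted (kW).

0.482 kW

J = πd⁴/32 = π(0.0114)⁴/32 = 1.658×10^-9 m⁴.
T_max = τ_allow·J/r = 1.15×10^8 × 1.658×10^-9 / 0.00570 = 33.45 N·m.
ω = 14.4 rad/s, so P_max = T_max·ω = 481.7 W.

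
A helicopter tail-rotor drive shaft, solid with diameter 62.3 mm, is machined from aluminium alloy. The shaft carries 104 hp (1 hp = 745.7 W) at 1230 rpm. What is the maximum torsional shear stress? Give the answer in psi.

1840 psi

ω = 2π·1230/60 = 128.8 rad/s, so T = P/ω = 104×745.7 / 128.8 = 602.1 N·m.
J = πd⁴/32 = π(0.0623)⁴/32 = 1.479×10^-6 m⁴.
τ_max = T·r/J = 602.1 × 0.0311 / 1.479×10^-6 = 1.268×10^7 Pa.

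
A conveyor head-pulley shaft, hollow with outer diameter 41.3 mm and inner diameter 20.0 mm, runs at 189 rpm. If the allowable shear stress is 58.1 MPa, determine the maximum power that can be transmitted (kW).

J = π(d_o⁴ − d_i⁴)/32 = π(0.0413⁴ − 0.0200⁴)/32 = 2.699×10^-7 m⁴.
T_max = τ_allow·J/r = 5.81×10^7 × 2.699×10^-7 / 0.0206 = 759.4 N·m.
ω = 2π·189/60 = 19.79 rad/s, so P_max = T_max·ω = 1.503×10^4 W.

15.0 kW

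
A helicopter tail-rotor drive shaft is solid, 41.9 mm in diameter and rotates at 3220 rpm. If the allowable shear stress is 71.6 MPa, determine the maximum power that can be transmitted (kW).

349 kW

J = πd⁴/32 = π(0.0419)⁴/32 = 3.026×10^-7 m⁴.
T_max = τ_allow·J/r = 7.16×10^7 × 3.026×10^-7 / 0.0209 = 1034 N·m.
ω = 2π·3220/60 = 337.2 rad/s, so P_max = T_max·ω = 3.487×10^5 W.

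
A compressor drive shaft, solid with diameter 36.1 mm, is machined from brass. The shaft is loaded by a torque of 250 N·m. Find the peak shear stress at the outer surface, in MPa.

J = πd⁴/32 = π(0.0361)⁴/32 = 1.667×10^-7 m⁴.
τ_max = T·r/J = 250.0 × 0.0181 / 1.667×10^-7 = 2.706×10^7 Pa.

27.1 MPa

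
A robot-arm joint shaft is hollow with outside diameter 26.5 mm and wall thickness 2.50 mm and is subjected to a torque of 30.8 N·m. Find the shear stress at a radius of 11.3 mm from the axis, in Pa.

J = π(d_o⁴ − d_i⁴)/32 = π(0.0265⁴ − 0.0215⁴)/32 = 2.744×10^-8 m⁴.
Shear stress varies linearly with radius: τ = T·r/J = 30.80 × 0.0113 / 2.744×10^-8 = 1.268×10^7 Pa.

1.27e7 Pa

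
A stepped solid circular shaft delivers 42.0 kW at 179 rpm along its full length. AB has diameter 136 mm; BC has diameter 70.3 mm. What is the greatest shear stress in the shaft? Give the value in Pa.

ω = 2π·179/60 = 18.74 rad/s, so T = P/ω = 42.0×10³ / 18.74 = 2241 N·m.
Under the same torque, τ_max = 16T/(πd³) is largest where d is smallest — segment BC (d = 70.3 mm).
τ_max = 16·2241/(π·(0.0703)³) = 3.285×10^7 Pa.

3.28e7 Pa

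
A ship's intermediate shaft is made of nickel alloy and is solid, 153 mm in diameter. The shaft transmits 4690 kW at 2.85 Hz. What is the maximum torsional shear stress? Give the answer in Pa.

ω = 2π·2.85 = 17.91 rad/s, so T = P/ω = 4690×10³ / 17.91 = 261900 N·m.
J = πd⁴/32 = π(0.153)⁴/32 = 5.380×10^-5 m⁴.
τ_max = T·r/J = 261900 × 0.0765 / 5.380×10^-5 = 3.724×10^8 Pa.

3.72e8 Pa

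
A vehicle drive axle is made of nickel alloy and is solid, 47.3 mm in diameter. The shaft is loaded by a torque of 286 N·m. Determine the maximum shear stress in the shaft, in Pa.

J = πd⁴/32 = π(0.0473)⁴/32 = 4.914×10^-7 m⁴.
τ_max = T·r/J = 286.0 × 0.0236 / 4.914×10^-7 = 1.376×10^7 Pa.

1.38e7 Pa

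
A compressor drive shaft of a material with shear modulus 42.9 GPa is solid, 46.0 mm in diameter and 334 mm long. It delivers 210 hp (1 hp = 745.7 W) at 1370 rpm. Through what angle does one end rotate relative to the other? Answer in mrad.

ω = 2π·1370/60 = 143.5 rad/s, so T = P/ω = 210×745.7 / 143.5 = 1092 N·m.
J = πd⁴/32 = π(0.0460)⁴/32 = 4.396×10^-7 m⁴.
θ = T·L/(G·J) = 1092 × 0.334 / (42.9×10⁹ × 4.396×10^-7) = 0.01933 rad.

19.3 mrad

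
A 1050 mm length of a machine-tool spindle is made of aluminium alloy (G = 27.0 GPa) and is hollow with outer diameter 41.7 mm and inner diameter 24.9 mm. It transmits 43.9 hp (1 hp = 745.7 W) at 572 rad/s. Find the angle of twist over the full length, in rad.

0.00859 rad

ω = 572 rad/s, so T = P/ω = 43.9×745.7 / 572.0 = 57.23 N·m.
J = π(d_o⁴ − d_i⁴)/32 = π(0.0417⁴ − 0.0249⁴)/32 = 2.591×10^-7 m⁴.
θ = T·L/(G·J) = 57.23 × 1.05 / (27.0×10⁹ × 2.591×10^-7) = 8.589×10^-3 rad.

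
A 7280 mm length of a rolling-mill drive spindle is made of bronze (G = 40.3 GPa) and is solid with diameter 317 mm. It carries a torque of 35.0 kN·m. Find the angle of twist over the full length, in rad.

0.00638 rad

J = πd⁴/32 = π(0.317)⁴/32 = 9.914×10^-4 m⁴.
θ = T·L/(G·J) = 35000 × 7.28 / (40.3×10⁹ × 9.914×10^-4) = 6.378×10^-3 rad.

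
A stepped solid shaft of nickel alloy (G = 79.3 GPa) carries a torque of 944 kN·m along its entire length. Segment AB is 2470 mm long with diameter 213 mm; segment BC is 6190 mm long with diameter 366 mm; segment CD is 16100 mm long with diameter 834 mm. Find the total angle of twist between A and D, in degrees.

11.0°

J_AB = π(0.213)⁴/32 = 2.02×10^-4 m⁴; J_BC = π(0.366)⁴/32 = 1.76×10^-3 m⁴; J_CD = π(0.834)⁴/32 = 0.0475 m⁴.
θ = (T/G)·Σ L_i/J_i = (944000/79.3×10⁹)·(2.47/2.02×10^-4 + 6.19/1.76×10^-3 + 16.1/0.0475) = 0.1914 rad.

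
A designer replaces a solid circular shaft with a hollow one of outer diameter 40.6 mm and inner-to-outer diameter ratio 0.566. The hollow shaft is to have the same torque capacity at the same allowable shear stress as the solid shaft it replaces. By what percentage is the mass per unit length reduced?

Equal τ_max and T ⇒ the solid shaft needs d_s³ = d_o³(1−k⁴), so d_s = 40.6·(1−0.566⁴)^(1/3) = 39.16 mm.
Area ratio A_h/A_s = d_o²(1−k²)/d_s² = (1−k²)/(1−k⁴)^(2/3) = 0.7305.
Mass saving = 1 − 0.7305 = 26.9 %.

26.9 %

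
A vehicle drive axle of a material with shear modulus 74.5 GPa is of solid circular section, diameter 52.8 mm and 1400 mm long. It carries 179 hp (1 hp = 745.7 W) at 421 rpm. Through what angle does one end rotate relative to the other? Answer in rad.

ω = 2π·421/60 = 44.09 rad/s, so T = P/ω = 179×745.7 / 44.09 = 3028 N·m.
J = πd⁴/32 = π(0.0528)⁴/32 = 7.630×10^-7 m⁴.
θ = T·L/(G·J) = 3028 × 1.40 / (74.5×10⁹ × 7.630×10^-7) = 0.07457 rad.

0.0746 rad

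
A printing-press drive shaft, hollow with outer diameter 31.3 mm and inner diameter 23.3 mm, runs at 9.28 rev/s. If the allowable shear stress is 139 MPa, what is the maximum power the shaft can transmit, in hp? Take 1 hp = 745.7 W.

J = π(d_o⁴ − d_i⁴)/32 = π(0.0313⁴ − 0.0233⁴)/32 = 6.529×10^-8 m⁴.
T_max = τ_allow·J/r = 1.39×10^8 × 6.529×10^-8 / 0.0157 = 579.9 N·m.
ω = 2π·9.28 = 58.31 rad/s, so P_max = T_max·ω = 3.381×10^4 W.

45.3 hp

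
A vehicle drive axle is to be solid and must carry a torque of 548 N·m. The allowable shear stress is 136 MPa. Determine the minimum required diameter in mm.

For a solid shaft τ_max = 16T/(πd³), so d = (16T/(π τ_allow))^(1/3) = (16·548.0/(π·1.36×10^8))^(1/3) = 0.02738 m.

27.4 mm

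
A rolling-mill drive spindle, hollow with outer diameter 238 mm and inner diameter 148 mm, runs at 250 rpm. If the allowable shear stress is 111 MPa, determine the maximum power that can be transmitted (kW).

J = π(d_o⁴ − d_i⁴)/32 = π(0.238⁴ − 0.148⁴)/32 = 2.679×10^-4 m⁴.
T_max = τ_allow·J/r = 1.11×10^8 × 2.679×10^-4 / 0.119 = 249900 N·m.
ω = 2π·250/60 = 26.18 rad/s, so P_max = T_max·ω = 6.542×10^6 W.

6540 kW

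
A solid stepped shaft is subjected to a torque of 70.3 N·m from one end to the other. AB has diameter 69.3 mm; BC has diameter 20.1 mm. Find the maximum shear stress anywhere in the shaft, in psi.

Under the same torque, τ_max = 16T/(πd³) is largest where d is smallest — segment BC (d = 20.1 mm).
τ_max = 16·70.30/(π·(0.0201)³) = 4.409×10^7 Pa.

6390 psi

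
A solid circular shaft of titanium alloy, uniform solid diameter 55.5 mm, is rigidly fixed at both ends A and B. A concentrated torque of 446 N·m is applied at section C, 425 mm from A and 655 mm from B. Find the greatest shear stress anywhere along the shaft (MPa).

8.06 MPa

With uniform GJ and both ends fixed, compatibility θ_AC = θ_CB gives T_A·a = T_B·b, together with T_A + T_B = T₀.
T_A = T₀·b/(a+b) = 446.0·655/1080 = 270.5 N·m; T_B = 175.5 N·m.
τ in each portion: τ_AC = 8.06×10^6 Pa, τ_CB = 5.23×10^6 Pa; maximum is in AC.
τ_max = T_AC·r/J = 270.5·0.0278/9.31×10^-7 = 8.058×10^6 Pa.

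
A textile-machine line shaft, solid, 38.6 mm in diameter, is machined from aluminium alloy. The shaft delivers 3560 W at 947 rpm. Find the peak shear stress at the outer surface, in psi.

ω = 2π·947/60 = 99.17 rad/s, so T = P/ω = 3560 / 99.17 = 35.90 N·m.
J = πd⁴/32 = π(0.0386)⁴/32 = 2.179×10^-7 m⁴.
τ_max = T·r/J = 35.90 × 0.0193 / 2.179×10^-7 = 3.179×10^6 Pa.

461 psi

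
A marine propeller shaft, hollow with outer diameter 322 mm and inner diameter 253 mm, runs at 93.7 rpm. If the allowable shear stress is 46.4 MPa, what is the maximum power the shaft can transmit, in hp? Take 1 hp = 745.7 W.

2480 hp

J = π(d_o⁴ − d_i⁴)/32 = π(0.322⁴ − 0.253⁴)/32 = 6.532×10^-4 m⁴.
T_max = τ_allow·J/r = 4.64×10^7 × 6.532×10^-4 / 0.161 = 188200 N·m.
ω = 2π·93.7/60 = 9.812 rad/s, so P_max = T_max·ω = 1.847×10^6 W.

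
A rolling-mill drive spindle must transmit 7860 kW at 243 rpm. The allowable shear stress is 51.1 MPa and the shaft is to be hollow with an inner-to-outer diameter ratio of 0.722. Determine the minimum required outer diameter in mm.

348 mm

ω = 2π·243/60 = 25.45 rad/s, so T = P/ω = 7860×10³ / 25.45 = 308900 N·m.
For a hollow shaft with d_i/d_o = 0.722: τ_max = 16T/(π d_o³ (1−k⁴)), so d_o = [16T/(π τ_allow (1−k⁴))]^(1/3) = [16·308900/(π·5.11×10^7·0.7283)]^(1/3) = 0.3484 m.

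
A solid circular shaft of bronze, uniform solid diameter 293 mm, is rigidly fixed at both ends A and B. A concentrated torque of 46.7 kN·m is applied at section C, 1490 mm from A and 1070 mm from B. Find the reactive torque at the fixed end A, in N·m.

With uniform GJ and both ends fixed, compatibility θ_AC = θ_CB gives T_A·a = T_B·b, together with T_A + T_B = T₀.
T_A = T₀·b/(a+b) = 46700·1070/2560 = 19520 N·m; T_B = 27180 N·m.

19500 N·m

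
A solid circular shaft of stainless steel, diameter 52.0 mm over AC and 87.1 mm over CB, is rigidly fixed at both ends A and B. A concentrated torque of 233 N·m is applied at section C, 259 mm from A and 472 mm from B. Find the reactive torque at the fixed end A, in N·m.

43.8 N·m

Compatibility: T_A·a/J_AC = T_B·b/J_CB with T_A + T_B = T₀.
J_AC = 7.18×10^-7 m⁴, J_CB = 5.65×10^-6 m⁴, so T_A = T₀·(J_AC/a)/((J_AC/a)+(J_CB/b)) = 43.80 N·m, T_B = 189.2 N·m.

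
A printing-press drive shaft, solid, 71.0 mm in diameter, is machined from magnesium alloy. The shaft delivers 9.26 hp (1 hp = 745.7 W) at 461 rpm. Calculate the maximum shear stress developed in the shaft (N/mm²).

2.04 N/mm²

ω = 2π·461/60 = 48.28 rad/s, so T = P/ω = 9.26×745.7 / 48.28 = 143.0 N·m.
J = πd⁴/32 = π(0.0710)⁴/32 = 2.495×10^-6 m⁴.
τ_max = T·r/J = 143.0 × 0.0355 / 2.495×10^-6 = 2.035×10^6 Pa.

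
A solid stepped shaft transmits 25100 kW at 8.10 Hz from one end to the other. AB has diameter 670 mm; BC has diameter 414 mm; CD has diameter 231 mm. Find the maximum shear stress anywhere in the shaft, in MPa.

ω = 2π·8.10 = 50.89 rad/s, so T = P/ω = 25100×10³ / 50.89 = 493200 N·m.
Under the same torque, τ_max = 16T/(πd³) is largest where d is smallest — segment CD (d = 231 mm).
τ_max = 16·493200/(π·(0.231)³) = 2.038×10^8 Pa.

204 MPa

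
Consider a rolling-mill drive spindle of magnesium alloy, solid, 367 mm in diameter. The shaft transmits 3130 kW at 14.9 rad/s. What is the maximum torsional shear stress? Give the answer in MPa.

ω = 14.9 rad/s, so T = P/ω = 3130×10³ / 14.90 = 210100 N·m.
J = πd⁴/32 = π(0.367)⁴/32 = 1.781×10^-3 m⁴.
τ_max = T·r/J = 210100 × 0.183 / 1.781×10^-3 = 2.164×10^7 Pa.

21.6 MPa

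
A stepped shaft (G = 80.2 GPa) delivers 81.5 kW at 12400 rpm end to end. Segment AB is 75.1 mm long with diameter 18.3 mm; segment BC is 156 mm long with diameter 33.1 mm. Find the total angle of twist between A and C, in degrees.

0.365°

ω = 2π·12400/60 = 1299 rad/s, so T = P/ω = 81.5×10³ / 1299 = 62.76 N·m.
J_AB = π(0.0183)⁴/32 = 1.10×10^-8 m⁴; J_BC = π(0.0331)⁴/32 = 1.18×10^-7 m⁴.
θ = (T/G)·Σ L_i/J_i = (62.76/80.2×10⁹)·(0.0751/1.10×10^-8 + 0.156/1.18×10^-7) = 6.374×10^-3 rad.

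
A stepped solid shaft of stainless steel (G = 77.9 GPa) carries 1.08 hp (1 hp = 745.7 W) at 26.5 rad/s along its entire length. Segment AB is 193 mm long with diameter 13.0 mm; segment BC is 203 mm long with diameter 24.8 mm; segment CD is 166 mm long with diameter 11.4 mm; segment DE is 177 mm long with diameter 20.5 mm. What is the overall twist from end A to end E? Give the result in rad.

ω = 26.5 rad/s, so T = P/ω = 1.08×745.7 / 26.50 = 30.39 N·m.
J_AB = π(0.0130)⁴/32 = 2.80×10^-9 m⁴; J_BC = π(0.0248)⁴/32 = 3.71×10^-8 m⁴; J_CD = π(0.0114)⁴/32 = 1.66×10^-9 m⁴; J_DE = π(0.0205)⁴/32 = 1.73×10^-8 m⁴.
θ = (T/G)·Σ L_i/J_i = (30.39/77.9×10⁹)·(0.193/2.80×10^-9 + 0.203/3.71×10^-8 + 0.166/1.66×10^-9 + 0.177/1.73×10^-8) = 0.07202 rad.

0.0720 rad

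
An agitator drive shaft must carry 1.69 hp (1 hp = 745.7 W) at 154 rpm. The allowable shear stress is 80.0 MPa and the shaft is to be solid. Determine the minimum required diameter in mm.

17.1 mm

ω = 2π·154/60 = 16.13 rad/s, so T = P/ω = 1.69×745.7 / 16.13 = 78.15 N·m.
For a solid shaft τ_max = 16T/(πd³), so d = (16T/(π τ_allow))^(1/3) = (16·78.15/(π·8.00×10^7))^(1/3) = 0.01707 m.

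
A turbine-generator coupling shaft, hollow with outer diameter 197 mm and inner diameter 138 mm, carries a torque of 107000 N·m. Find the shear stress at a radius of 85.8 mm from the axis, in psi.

J = π(d_o⁴ − d_i⁴)/32 = π(0.197⁴ − 0.138⁴)/32 = 1.123×10^-4 m⁴.
Shear stress varies linearly with radius: τ = T·r/J = 107000 × 0.0858 / 1.123×10^-4 = 8.178×10^7 Pa.

11900 psi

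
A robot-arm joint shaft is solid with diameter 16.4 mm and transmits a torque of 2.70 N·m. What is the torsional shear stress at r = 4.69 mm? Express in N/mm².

1.78 N/mm²

J = πd⁴/32 = π(0.0164)⁴/32 = 7.102×10^-9 m⁴.
Shear stress varies linearly with radius: τ = T·r/J = 2.700 × 0.00469 / 7.102×10^-9 = 1.783×10^6 Pa.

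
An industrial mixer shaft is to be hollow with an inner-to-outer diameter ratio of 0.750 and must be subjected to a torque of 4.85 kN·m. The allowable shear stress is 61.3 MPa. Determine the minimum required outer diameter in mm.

83.8 mm

For a hollow shaft with d_i/d_o = 0.750: τ_max = 16T/(π d_o³ (1−k⁴)), so d_o = [16T/(π τ_allow (1−k⁴))]^(1/3) = [16·4850/(π·6.13×10^7·0.6836)]^(1/3) = 0.08385 m.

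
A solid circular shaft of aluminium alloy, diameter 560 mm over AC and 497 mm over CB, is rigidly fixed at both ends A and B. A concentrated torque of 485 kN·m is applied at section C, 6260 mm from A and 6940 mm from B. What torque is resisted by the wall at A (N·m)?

311000 N·m

Compatibility: T_A·a/J_AC = T_B·b/J_CB with T_A + T_B = T₀.
J_AC = 9.65×10^-3 m⁴, J_CB = 5.99×10^-3 m⁴, so T_A = T₀·(J_AC/a)/((J_AC/a)+(J_CB/b)) = 311000 N·m, T_B = 174000 N·m.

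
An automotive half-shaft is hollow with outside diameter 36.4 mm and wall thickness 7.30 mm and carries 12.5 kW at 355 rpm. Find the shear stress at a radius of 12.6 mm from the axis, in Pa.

ω = 2π·355/60 = 37.18 rad/s, so T = P/ω = 12.5×10³ / 37.18 = 336.2 N·m.
J = π(d_o⁴ − d_i⁴)/32 = π(0.0364⁴ − 0.0218⁴)/32 = 1.502×10^-7 m⁴.
Shear stress varies linearly with radius: τ = T·r/J = 336.2 × 0.0126 / 1.502×10^-7 = 2.821×10^7 Pa.

2.82e7 Pa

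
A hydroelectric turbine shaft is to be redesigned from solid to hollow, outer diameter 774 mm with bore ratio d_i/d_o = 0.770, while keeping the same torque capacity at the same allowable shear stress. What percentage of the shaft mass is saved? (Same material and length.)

45.7 %

Equal τ_max and T ⇒ the solid shaft needs d_s³ = d_o³(1−k⁴), so d_s = 774·(1−0.770⁴)^(1/3) = 669.9 mm.
Area ratio A_h/A_s = d_o²(1−k²)/d_s² = (1−k²)/(1−k⁴)^(2/3) = 0.5434.
Mass saving = 1 − 0.5434 = 45.7 %.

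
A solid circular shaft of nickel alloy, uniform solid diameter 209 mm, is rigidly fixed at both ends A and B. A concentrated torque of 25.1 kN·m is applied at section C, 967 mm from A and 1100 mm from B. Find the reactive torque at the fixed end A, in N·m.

13400 N·m

With uniform GJ and both ends fixed, compatibility θ_AC = θ_CB gives T_A·a = T_B·b, together with T_A + T_B = T₀.
T_A = T₀·b/(a+b) = 25100·1100/2067 = 13360 N·m; T_B = 11740 N·m.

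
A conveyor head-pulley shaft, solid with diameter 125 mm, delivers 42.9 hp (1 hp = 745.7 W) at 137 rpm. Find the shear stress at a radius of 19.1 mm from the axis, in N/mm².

1.78 N/mm²

ω = 2π·137/60 = 14.35 rad/s, so T = P/ω = 42.9×745.7 / 14.35 = 2230 N·m.
J = πd⁴/32 = π(0.125)⁴/32 = 2.397×10^-5 m⁴.
Shear stress varies linearly with radius: τ = T·r/J = 2230 × 0.0191 / 2.397×10^-5 = 1.777×10^6 Pa.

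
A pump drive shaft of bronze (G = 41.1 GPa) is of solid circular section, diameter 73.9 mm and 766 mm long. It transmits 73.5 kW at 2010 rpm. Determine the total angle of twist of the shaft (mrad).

ω = 2π·2010/60 = 210.5 rad/s, so T = P/ω = 73.5×10³ / 210.5 = 349.2 N·m.
J = πd⁴/32 = π(0.0739)⁴/32 = 2.928×10^-6 m⁴.
θ = T·L/(G·J) = 349.2 × 0.766 / (41.1×10⁹ × 2.928×10^-6) = 2.223×10^-3 rad.

2.22 mrad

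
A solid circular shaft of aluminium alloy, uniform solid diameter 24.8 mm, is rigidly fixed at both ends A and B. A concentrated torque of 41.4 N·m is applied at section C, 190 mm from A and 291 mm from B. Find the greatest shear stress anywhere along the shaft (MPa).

8.36 MPa

With uniform GJ and both ends fixed, compatibility θ_AC = θ_CB gives T_A·a = T_B·b, together with T_A + T_B = T₀.
T_A = T₀·b/(a+b) = 41.40·291/481.0 = 25.05 N·m; T_B = 16.35 N·m.
τ in each portion: τ_AC = 8.36×10^6 Pa, τ_CB = 5.46×10^6 Pa; maximum is in AC.
τ_max = T_AC·r/J = 25.05·0.0124/3.71×10^-8 = 8.363×10^6 Pa.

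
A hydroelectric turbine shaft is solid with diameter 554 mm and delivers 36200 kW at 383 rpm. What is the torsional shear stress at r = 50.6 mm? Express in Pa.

4.94e6 Pa

ω = 2π·383/60 = 40.11 rad/s, so T = P/ω = 36200×10³ / 40.11 = 902600 N·m.
J = πd⁴/32 = π(0.554)⁴/32 = 9.248×10^-3 m⁴.
Shear stress varies linearly with radius: τ = T·r/J = 902600 × 0.0506 / 9.248×10^-3 = 4.938×10^6 Pa.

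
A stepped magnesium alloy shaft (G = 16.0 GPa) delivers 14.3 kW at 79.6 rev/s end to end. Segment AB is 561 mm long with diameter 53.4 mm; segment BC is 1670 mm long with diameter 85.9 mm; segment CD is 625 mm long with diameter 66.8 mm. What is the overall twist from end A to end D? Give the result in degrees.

ω = 2π·79.6 = 500.1 rad/s, so T = P/ω = 14.3×10³ / 500.1 = 28.59 N·m.
J_AB = π(0.0534)⁴/32 = 7.98×10^-7 m⁴; J_BC = π(0.0859)⁴/32 = 5.35×10^-6 m⁴; J_CD = π(0.0668)⁴/32 = 1.95×10^-6 m⁴.
θ = (T/G)·Σ L_i/J_i = (28.59/16.0×10⁹)·(0.561/7.98×10^-7 + 1.67/5.35×10^-6 + 0.625/1.95×10^-6) = 2.385×10^-3 rad.

0.137°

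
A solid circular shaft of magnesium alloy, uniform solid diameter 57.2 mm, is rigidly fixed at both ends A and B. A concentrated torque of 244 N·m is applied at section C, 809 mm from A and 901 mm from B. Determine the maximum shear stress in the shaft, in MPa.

With uniform GJ and both ends fixed, compatibility θ_AC = θ_CB gives T_A·a = T_B·b, together with T_A + T_B = T₀.
T_A = T₀·b/(a+b) = 244.0·901/1710 = 128.6 N·m; T_B = 115.4 N·m.
τ in each portion: τ_AC = 3.50×10^6 Pa, τ_CB = 3.14×10^6 Pa; maximum is in AC.
τ_max = T_AC·r/J = 128.6·0.0286/1.05×10^-6 = 3.499×10^6 Pa.

3.50 MPa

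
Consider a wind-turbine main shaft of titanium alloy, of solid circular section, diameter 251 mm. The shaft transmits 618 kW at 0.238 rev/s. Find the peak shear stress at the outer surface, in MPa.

ω = 2π·0.238 = 1.495 rad/s, so T = P/ω = 618×10³ / 1.495 = 413300 N·m.
J = πd⁴/32 = π(0.251)⁴/32 = 3.897×10^-4 m⁴.
τ_max = T·r/J = 413300 × 0.126 / 3.897×10^-4 = 1.331×10^8 Pa.

133 MPa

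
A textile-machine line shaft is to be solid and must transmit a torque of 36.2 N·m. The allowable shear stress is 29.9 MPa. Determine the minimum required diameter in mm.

18.3 mm

For a solid shaft τ_max = 16T/(πd³), so d = (16T/(π τ_allow))^(1/3) = (16·36.20/(π·2.99×10^7))^(1/3) = 0.01834 m.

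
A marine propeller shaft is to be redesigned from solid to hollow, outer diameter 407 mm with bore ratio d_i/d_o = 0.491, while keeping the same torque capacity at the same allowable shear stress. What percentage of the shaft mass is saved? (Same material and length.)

21.0 %

Equal τ_max and T ⇒ the solid shaft needs d_s³ = d_o³(1−k⁴), so d_s = 407·(1−0.491⁴)^(1/3) = 399.0 mm.
Area ratio A_h/A_s = d_o²(1−k²)/d_s² = (1−k²)/(1−k⁴)^(2/3) = 0.7898.
Mass saving = 1 − 0.7898 = 21.0 %.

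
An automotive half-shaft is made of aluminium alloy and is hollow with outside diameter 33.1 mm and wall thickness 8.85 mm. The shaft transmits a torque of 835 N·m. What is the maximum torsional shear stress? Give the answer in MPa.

123 MPa

J = π(d_o⁴ − d_i⁴)/32 = π(0.0331⁴ − 0.0154⁴)/32 = 1.123×10^-7 m⁴.
τ_max = T·r/J = 835.0 × 0.0166 / 1.123×10^-7 = 1.230×10^8 Pa.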